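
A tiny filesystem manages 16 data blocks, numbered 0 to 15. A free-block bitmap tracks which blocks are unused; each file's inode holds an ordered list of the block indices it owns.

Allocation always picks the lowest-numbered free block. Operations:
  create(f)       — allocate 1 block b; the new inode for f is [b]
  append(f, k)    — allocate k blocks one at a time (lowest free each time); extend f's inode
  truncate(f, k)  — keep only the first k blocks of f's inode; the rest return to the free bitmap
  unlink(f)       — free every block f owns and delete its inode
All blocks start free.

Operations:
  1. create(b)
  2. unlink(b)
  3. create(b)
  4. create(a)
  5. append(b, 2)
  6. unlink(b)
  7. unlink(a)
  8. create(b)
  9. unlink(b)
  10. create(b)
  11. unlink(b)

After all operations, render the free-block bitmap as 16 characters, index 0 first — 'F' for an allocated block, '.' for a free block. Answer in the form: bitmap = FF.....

[1] create(b) — b=0 (map F...............)
[2] unlink(b) —  (map ................)
[3] create(b) — b=0 (map F...............)
[4] create(a) — a=1 b=0 (map FF..............)
[5] append(b, 2) — a=1 b=0,2,3 (map FFFF............)
[6] unlink(b) — a=1 (map .F..............)
[7] unlink(a) —  (map ................)
[8] create(b) — b=0 (map F...............)
[9] unlink(b) —  (map ................)
[10] create(b) — b=0 (map F...............)
[11] unlink(b) —  (map ................)

bitmap = ................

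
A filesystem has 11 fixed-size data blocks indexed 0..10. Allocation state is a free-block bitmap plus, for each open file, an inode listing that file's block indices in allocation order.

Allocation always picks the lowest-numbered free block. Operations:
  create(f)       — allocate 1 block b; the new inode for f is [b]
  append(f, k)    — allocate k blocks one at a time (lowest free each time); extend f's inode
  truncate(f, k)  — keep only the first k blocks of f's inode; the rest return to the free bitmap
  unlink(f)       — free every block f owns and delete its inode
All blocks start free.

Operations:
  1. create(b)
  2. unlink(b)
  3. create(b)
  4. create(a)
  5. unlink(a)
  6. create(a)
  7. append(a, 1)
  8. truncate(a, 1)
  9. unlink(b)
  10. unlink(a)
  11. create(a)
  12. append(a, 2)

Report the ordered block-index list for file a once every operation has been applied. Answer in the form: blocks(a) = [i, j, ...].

blocks(a) = [0, 1, 2]

create(b): bitmap=F.......... | b=[0]
unlink(b): bitmap=........... | 
create(b): bitmap=F.......... | b=[0]
create(a): bitmap=FF......... | a=[1] b=[0]
unlink(a): bitmap=F.......... | b=[0]
create(a): bitmap=FF......... | a=[1] b=[0]
append(a, 1): bitmap=FFF........ | a=[1, 2] b=[0]
truncate(a, 1): bitmap=FF......... | a=[1] b=[0]
unlink(b): bitmap=.F......... | a=[1]
unlink(a): bitmap=........... | 
create(a): bitmap=F.......... | a=[0]
append(a, 2): bitmap=FFF........ | a=[0, 1, 2]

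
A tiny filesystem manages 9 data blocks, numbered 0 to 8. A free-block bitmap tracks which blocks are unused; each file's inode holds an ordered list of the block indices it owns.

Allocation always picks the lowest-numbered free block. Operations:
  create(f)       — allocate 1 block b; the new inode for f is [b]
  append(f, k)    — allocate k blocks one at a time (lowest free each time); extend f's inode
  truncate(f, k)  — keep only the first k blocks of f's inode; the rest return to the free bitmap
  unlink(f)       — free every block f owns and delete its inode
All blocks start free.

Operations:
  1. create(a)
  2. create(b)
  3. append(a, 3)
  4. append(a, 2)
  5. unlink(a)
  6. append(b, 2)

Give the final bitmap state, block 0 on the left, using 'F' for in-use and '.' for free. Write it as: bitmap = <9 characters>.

bitmap = FFF......

after create(a) → a:[0]  free=[F........]
after create(b) → a:[0], b:[1]  free=[FF.......]
after append(a, 3) → a:[0, 2, 3, 4], b:[1]  free=[FFFFF....]
after append(a, 2) → a:[0, 2, 3, 4, 5, 6], b:[1]  free=[FFFFFFF..]
after unlink(a) → b:[1]  free=[.F.......]
after append(b, 2) → b:[1, 0, 2]  free=[FFF......]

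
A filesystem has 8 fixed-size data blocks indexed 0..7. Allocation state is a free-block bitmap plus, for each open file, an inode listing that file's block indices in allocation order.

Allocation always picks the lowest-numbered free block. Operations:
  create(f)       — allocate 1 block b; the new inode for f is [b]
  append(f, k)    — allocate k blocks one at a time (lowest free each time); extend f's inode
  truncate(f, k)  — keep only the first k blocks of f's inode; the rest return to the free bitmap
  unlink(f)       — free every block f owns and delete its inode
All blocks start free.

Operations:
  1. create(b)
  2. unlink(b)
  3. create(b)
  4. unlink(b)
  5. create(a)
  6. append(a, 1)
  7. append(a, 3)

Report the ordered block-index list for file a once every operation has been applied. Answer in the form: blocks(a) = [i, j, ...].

create(b): bitmap=F....... | b=[0]
unlink(b): bitmap=........ | 
create(b): bitmap=F....... | b=[0]
unlink(b): bitmap=........ | 
create(a): bitmap=F....... | a=[0]
append(a, 1): bitmap=FF...... | a=[0, 1]
append(a, 3): bitmap=FFFFF... | a=[0, 1, 2, 3, 4]

blocks(a) = [0, 1, 2, 3, 4]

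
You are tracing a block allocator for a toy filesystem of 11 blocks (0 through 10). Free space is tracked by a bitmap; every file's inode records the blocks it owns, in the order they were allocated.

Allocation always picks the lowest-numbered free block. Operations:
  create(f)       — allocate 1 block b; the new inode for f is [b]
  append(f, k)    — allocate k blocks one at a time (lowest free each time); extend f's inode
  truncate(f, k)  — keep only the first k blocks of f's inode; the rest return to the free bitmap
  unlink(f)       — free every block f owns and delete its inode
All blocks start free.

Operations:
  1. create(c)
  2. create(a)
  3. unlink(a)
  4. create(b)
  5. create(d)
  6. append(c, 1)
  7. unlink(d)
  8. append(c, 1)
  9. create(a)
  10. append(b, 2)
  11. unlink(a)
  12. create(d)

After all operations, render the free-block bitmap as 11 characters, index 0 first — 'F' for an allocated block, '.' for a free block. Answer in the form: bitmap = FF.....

bitmap = FFFFFFF....

[1] create(c) — c=0 (map F..........)
[2] create(a) — a=1 c=0 (map FF.........)
[3] unlink(a) — c=0 (map F..........)
[4] create(b) — b=1 c=0 (map FF.........)
[5] create(d) — b=1 c=0 d=2 (map FFF........)
[6] append(c, 1) — b=1 c=0,3 d=2 (map FFFF.......)
[7] unlink(d) — b=1 c=0,3 (map FF.F.......)
[8] append(c, 1) — b=1 c=0,3,2 (map FFFF.......)
[9] create(a) — a=4 b=1 c=0,3,2 (map FFFFF......)
[10] append(b, 2) — a=4 b=1,5,6 c=0,3,2 (map FFFFFFF....)
[11] unlink(a) — b=1,5,6 c=0,3,2 (map FFFF.FF....)
[12] create(d) — b=1,5,6 c=0,3,2 d=4 (map FFFFFFF....)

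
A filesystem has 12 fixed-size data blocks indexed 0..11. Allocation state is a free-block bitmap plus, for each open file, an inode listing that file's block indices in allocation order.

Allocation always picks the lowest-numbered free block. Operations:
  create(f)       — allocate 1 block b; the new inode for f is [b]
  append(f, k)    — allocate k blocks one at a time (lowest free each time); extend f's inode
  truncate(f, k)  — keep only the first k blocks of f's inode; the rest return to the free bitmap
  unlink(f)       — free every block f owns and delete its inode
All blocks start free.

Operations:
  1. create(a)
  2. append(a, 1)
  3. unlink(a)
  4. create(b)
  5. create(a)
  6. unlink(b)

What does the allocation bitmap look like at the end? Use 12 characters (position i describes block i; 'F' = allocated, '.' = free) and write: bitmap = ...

  1. create(a)  ⇒  F...........  {a→[0]}
  2. append(a, 1)  ⇒  FF..........  {a→[0, 1]}
  3. unlink(a)  ⇒  ............  {}
  4. create(b)  ⇒  F...........  {b→[0]}
  5. create(a)  ⇒  FF..........  {a→[1]; b→[0]}
  6. unlink(b)  ⇒  .F..........  {a→[1]}

bitmap = .F..........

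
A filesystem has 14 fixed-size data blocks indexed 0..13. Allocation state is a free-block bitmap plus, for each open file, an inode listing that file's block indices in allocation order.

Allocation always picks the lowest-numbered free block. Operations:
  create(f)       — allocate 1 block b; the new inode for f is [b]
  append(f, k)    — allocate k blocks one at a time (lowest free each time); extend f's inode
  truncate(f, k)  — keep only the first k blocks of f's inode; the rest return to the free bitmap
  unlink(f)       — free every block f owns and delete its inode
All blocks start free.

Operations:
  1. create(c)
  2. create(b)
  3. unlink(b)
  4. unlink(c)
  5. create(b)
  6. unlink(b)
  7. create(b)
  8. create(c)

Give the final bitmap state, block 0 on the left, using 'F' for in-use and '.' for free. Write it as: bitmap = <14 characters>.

bitmap = FF............

create(c): bitmap=F............. | c=[0]
create(b): bitmap=FF............ | b=[1] c=[0]
unlink(b): bitmap=F............. | c=[0]
unlink(c): bitmap=.............. | 
create(b): bitmap=F............. | b=[0]
unlink(b): bitmap=.............. | 
create(b): bitmap=F............. | b=[0]
create(c): bitmap=FF............ | b=[0] c=[1]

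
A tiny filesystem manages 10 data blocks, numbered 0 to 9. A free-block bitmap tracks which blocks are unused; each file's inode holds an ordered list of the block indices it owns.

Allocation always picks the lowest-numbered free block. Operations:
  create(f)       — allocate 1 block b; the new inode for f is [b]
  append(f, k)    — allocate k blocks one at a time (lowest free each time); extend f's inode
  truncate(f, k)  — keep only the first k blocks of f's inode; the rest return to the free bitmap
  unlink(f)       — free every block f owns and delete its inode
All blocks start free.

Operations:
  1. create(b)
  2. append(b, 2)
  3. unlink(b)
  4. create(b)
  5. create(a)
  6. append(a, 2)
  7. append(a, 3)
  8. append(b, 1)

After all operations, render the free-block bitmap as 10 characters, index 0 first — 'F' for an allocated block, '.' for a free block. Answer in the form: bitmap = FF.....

create(b): bitmap=F......... | b=[0]
append(b, 2): bitmap=FFF....... | b=[0, 1, 2]
unlink(b): bitmap=.......... | 
create(b): bitmap=F......... | b=[0]
create(a): bitmap=FF........ | a=[1] b=[0]
append(a, 2): bitmap=FFFF...... | a=[1, 2, 3] b=[0]
append(a, 3): bitmap=FFFFFFF... | a=[1, 2, 3, 4, 5, 6] b=[0]
append(b, 1): bitmap=FFFFFFFF.. | a=[1, 2, 3, 4, 5, 6] b=[0, 7]

bitmap = FFFFFFFF..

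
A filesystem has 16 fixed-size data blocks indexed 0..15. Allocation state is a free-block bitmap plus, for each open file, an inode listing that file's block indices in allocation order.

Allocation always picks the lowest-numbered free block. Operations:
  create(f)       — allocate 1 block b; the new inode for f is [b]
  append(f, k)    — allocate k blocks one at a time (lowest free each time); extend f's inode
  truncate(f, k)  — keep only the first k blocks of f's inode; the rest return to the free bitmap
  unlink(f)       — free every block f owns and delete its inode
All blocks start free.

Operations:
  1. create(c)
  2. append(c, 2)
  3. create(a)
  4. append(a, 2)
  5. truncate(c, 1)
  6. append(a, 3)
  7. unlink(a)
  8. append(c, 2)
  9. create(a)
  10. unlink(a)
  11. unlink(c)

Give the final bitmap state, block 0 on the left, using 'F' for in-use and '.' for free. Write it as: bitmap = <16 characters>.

bitmap = ................

  1. create(c)  ⇒  F...............  {c→[0]}
  2. append(c, 2)  ⇒  FFF.............  {c→[0, 1, 2]}
  3. create(a)  ⇒  FFFF............  {a→[3]; c→[0, 1, 2]}
  4. append(a, 2)  ⇒  FFFFFF..........  {a→[3, 4, 5]; c→[0, 1, 2]}
  5. truncate(c, 1)  ⇒  F..FFF..........  {a→[3, 4, 5]; c→[0]}
  6. append(a, 3)  ⇒  FFFFFFF.........  {a→[3, 4, 5, 1, 2, 6]; c→[0]}
  7. unlink(a)  ⇒  F...............  {c→[0]}
  8. append(c, 2)  ⇒  FFF.............  {c→[0, 1, 2]}
  9. create(a)  ⇒  FFFF............  {a→[3]; c→[0, 1, 2]}
  10. unlink(a)  ⇒  FFF.............  {c→[0, 1, 2]}
  11. unlink(c)  ⇒  ................  {}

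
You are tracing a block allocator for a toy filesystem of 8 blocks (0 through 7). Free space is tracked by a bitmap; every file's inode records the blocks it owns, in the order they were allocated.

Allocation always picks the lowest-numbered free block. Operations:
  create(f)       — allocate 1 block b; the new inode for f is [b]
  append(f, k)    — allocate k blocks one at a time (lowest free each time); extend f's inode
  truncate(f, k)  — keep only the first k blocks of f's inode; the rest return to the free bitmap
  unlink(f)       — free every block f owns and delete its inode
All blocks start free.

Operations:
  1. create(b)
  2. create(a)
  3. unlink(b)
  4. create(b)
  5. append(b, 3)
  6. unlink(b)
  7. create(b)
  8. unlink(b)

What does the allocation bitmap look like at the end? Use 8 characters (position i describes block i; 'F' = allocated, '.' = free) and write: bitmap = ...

after create(b) → b:[0]  free=[F.......]
after create(a) → a:[1], b:[0]  free=[FF......]
after unlink(b) → a:[1]  free=[.F......]
after create(b) → a:[1], b:[0]  free=[FF......]
after append(b, 3) → a:[1], b:[0, 2, 3, 4]  free=[FFFFF...]
after unlink(b) → a:[1]  free=[.F......]
after create(b) → a:[1], b:[0]  free=[FF......]
after unlink(b) → a:[1]  free=[.F......]

bitmap = .F......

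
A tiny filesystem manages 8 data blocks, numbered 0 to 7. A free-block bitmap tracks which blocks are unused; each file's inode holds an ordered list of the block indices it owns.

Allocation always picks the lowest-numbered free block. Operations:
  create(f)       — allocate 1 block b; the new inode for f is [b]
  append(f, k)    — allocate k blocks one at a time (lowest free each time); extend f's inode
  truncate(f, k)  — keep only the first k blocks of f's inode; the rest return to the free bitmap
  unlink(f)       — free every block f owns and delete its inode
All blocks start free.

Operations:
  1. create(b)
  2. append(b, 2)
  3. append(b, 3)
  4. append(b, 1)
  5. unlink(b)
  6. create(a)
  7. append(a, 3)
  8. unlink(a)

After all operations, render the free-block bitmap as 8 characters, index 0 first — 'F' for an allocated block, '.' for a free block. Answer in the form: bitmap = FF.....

bitmap = ........

[1] create(b) — b=0 (map F.......)
[2] append(b, 2) — b=0,1,2 (map FFF.....)
[3] append(b, 3) — b=0,1,2,3,4,5 (map FFFFFF..)
[4] append(b, 1) — b=0,1,2,3,4,5,6 (map FFFFFFF.)
[5] unlink(b) —  (map ........)
[6] create(a) — a=0 (map F.......)
[7] append(a, 3) — a=0,1,2,3 (map FFFF....)
[8] unlink(a) —  (map ........)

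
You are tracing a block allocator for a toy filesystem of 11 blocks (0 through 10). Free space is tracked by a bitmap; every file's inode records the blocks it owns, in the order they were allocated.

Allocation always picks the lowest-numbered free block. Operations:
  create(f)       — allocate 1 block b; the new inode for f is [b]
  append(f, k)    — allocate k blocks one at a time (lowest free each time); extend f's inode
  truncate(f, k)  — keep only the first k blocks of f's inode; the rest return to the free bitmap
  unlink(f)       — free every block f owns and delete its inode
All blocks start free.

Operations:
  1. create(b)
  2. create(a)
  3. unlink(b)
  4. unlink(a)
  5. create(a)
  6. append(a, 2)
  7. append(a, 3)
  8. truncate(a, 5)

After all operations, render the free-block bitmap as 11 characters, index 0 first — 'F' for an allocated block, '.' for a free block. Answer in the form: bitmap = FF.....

create(b): bitmap=F.......... | b=[0]
create(a): bitmap=FF......... | a=[1] b=[0]
unlink(b): bitmap=.F......... | a=[1]
unlink(a): bitmap=........... | 
create(a): bitmap=F.......... | a=[0]
append(a, 2): bitmap=FFF........ | a=[0, 1, 2]
append(a, 3): bitmap=FFFFFF..... | a=[0, 1, 2, 3, 4, 5]
truncate(a, 5): bitmap=FFFFF...... | a=[0, 1, 2, 3, 4]

bitmap = FFFFF......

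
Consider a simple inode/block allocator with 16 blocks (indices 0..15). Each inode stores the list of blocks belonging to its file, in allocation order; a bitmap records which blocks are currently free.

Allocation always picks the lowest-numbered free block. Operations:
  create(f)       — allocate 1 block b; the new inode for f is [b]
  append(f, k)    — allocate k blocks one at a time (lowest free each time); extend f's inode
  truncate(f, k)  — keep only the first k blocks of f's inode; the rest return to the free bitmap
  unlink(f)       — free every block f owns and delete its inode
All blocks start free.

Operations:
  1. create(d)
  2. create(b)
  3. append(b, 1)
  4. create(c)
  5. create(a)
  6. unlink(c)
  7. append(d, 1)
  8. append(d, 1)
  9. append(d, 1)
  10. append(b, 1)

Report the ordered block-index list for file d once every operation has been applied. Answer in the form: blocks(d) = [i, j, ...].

blocks(d) = [0, 3, 5, 6]

[1] create(d) — d=0 (map F...............)
[2] create(b) — b=1 d=0 (map FF..............)
[3] append(b, 1) — b=1,2 d=0 (map FFF.............)
[4] create(c) — b=1,2 c=3 d=0 (map FFFF............)
[5] create(a) — a=4 b=1,2 c=3 d=0 (map FFFFF...........)
[6] unlink(c) — a=4 b=1,2 d=0 (map FFF.F...........)
[7] append(d, 1) — a=4 b=1,2 d=0,3 (map FFFFF...........)
[8] append(d, 1) — a=4 b=1,2 d=0,3,5 (map FFFFFF..........)
[9] append(d, 1) — a=4 b=1,2 d=0,3,5,6 (map FFFFFFF.........)
[10] append(b, 1) — a=4 b=1,2,7 d=0,3,5,6 (map FFFFFFFF........)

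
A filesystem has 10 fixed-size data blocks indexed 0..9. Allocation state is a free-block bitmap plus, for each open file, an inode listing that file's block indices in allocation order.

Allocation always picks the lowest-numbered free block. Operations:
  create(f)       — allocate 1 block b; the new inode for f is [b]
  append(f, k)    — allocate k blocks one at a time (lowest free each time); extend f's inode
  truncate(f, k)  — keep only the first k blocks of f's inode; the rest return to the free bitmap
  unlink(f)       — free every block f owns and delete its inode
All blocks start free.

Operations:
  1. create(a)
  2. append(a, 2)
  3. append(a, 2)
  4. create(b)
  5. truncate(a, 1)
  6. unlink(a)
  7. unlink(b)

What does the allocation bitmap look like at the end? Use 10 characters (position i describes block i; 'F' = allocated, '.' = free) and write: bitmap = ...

[1] create(a) — a=0 (map F.........)
[2] append(a, 2) — a=0,1,2 (map FFF.......)
[3] append(a, 2) — a=0,1,2,3,4 (map FFFFF.....)
[4] create(b) — a=0,1,2,3,4 b=5 (map FFFFFF....)
[5] truncate(a, 1) — a=0 b=5 (map F....F....)
[6] unlink(a) — b=5 (map .....F....)
[7] unlink(b) —  (map ..........)

bitmap = ..........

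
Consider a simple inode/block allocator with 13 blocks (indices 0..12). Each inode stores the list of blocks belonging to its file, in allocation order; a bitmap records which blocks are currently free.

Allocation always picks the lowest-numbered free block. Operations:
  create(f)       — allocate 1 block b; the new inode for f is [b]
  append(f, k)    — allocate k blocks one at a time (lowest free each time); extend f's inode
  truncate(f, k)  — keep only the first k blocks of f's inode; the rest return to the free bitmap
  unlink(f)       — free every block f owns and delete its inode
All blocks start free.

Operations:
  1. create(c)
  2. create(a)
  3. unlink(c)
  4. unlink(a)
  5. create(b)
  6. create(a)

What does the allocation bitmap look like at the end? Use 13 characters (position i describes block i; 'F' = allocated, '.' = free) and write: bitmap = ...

bitmap = FF...........

  1. create(c)  ⇒  F............  {c→[0]}
  2. create(a)  ⇒  FF...........  {a→[1]; c→[0]}
  3. unlink(c)  ⇒  .F...........  {a→[1]}
  4. unlink(a)  ⇒  .............  {}
  5. create(b)  ⇒  F............  {b→[0]}
  6. create(a)  ⇒  FF...........  {a→[1]; b→[0]}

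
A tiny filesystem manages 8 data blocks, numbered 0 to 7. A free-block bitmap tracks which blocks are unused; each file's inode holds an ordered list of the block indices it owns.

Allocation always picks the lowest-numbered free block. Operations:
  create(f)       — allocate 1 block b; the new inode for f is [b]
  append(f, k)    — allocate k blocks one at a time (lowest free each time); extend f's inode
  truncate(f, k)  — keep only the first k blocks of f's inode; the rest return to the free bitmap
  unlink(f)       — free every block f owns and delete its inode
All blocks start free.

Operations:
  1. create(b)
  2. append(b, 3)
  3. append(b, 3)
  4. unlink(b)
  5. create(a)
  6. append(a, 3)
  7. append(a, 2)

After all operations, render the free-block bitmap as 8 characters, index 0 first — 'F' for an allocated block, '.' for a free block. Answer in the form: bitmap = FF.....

bitmap = FFFFFF..

create(b): bitmap=F....... | b=[0]
append(b, 3): bitmap=FFFF.... | b=[0, 1, 2, 3]
append(b, 3): bitmap=FFFFFFF. | b=[0, 1, 2, 3, 4, 5, 6]
unlink(b): bitmap=........ | 
create(a): bitmap=F....... | a=[0]
append(a, 3): bitmap=FFFF.... | a=[0, 1, 2, 3]
append(a, 2): bitmap=FFFFFF.. | a=[0, 1, 2, 3, 4, 5]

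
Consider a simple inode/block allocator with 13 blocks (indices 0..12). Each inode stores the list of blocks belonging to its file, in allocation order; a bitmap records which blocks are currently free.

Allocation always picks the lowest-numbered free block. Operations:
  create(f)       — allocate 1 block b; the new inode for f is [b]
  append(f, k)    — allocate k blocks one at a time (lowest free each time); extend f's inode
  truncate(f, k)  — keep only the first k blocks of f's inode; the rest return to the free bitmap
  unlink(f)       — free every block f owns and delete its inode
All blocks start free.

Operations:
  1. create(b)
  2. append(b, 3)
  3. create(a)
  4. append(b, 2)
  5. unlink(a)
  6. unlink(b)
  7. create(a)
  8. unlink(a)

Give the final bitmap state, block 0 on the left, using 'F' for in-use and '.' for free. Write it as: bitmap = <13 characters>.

after create(b) → b:[0]  free=[F............]
after append(b, 3) → b:[0, 1, 2, 3]  free=[FFFF.........]
after create(a) → a:[4], b:[0, 1, 2, 3]  free=[FFFFF........]
after append(b, 2) → a:[4], b:[0, 1, 2, 3, 5, 6]  free=[FFFFFFF......]
after unlink(a) → b:[0, 1, 2, 3, 5, 6]  free=[FFFF.FF......]
after unlink(b) →   free=[.............]
after create(a) → a:[0]  free=[F............]
after unlink(a) →   free=[.............]

bitmap = .............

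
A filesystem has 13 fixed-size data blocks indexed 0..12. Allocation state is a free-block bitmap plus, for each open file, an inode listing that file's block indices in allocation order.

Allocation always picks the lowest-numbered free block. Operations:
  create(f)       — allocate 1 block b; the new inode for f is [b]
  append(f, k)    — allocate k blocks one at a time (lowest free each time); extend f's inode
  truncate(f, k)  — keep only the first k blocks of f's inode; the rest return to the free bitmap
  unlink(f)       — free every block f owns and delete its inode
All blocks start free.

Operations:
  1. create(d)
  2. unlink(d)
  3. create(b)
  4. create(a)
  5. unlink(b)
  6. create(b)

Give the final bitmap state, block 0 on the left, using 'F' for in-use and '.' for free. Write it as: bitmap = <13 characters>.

after create(d) → d:[0]  free=[F............]
after unlink(d) →   free=[.............]
after create(b) → b:[0]  free=[F............]
after create(a) → a:[1], b:[0]  free=[FF...........]
after unlink(b) → a:[1]  free=[.F...........]
after create(b) → a:[1], b:[0]  free=[FF...........]

bitmap = FF...........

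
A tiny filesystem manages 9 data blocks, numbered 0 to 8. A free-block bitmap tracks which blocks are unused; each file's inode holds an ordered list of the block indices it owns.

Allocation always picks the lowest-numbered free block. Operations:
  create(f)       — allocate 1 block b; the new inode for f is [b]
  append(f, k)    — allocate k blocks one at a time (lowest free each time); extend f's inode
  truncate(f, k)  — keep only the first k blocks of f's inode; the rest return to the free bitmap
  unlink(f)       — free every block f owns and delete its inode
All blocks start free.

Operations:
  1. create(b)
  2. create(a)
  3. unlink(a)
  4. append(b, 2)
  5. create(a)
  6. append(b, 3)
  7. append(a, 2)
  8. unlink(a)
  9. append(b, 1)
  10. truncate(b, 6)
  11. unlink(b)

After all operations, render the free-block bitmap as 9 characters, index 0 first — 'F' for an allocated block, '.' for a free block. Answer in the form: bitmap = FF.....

bitmap = .........

  1. create(b)  ⇒  F........  {b→[0]}
  2. create(a)  ⇒  FF.......  {a→[1]; b→[0]}
  3. unlink(a)  ⇒  F........  {b→[0]}
  4. append(b, 2)  ⇒  FFF......  {b→[0, 1, 2]}
  5. create(a)  ⇒  FFFF.....  {a→[3]; b→[0, 1, 2]}
  6. append(b, 3)  ⇒  FFFFFFF..  {a→[3]; b→[0, 1, 2, 4, 5, 6]}
  7. append(a, 2)  ⇒  FFFFFFFFF  {a→[3, 7, 8]; b→[0, 1, 2, 4, 5, 6]}
  8. unlink(a)  ⇒  FFF.FFF..  {b→[0, 1, 2, 4, 5, 6]}
  9. append(b, 1)  ⇒  FFFFFFF..  {b→[0, 1, 2, 4, 5, 6, 3]}
  10. truncate(b, 6)  ⇒  FFF.FFF..  {b→[0, 1, 2, 4, 5, 6]}
  11. unlink(b)  ⇒  .........  {}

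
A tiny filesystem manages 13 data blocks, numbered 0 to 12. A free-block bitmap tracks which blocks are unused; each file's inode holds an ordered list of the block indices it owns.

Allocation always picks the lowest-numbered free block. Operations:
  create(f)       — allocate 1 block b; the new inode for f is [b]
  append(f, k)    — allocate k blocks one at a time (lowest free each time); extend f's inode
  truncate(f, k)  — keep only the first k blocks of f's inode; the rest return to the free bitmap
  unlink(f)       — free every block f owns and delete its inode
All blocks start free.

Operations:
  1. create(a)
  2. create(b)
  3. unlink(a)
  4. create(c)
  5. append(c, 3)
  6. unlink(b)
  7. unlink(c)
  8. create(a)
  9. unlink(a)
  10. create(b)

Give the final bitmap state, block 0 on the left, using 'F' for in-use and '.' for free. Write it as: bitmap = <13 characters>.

bitmap = F............

after create(a) → a:[0]  free=[F............]
after create(b) → a:[0], b:[1]  free=[FF...........]
after unlink(a) → b:[1]  free=[.F...........]
after create(c) → b:[1], c:[0]  free=[FF...........]
after append(c, 3) → b:[1], c:[0, 2, 3, 4]  free=[FFFFF........]
after unlink(b) → c:[0, 2, 3, 4]  free=[F.FFF........]
after unlink(c) →   free=[.............]
after create(a) → a:[0]  free=[F............]
after unlink(a) →   free=[.............]
after create(b) → b:[0]  free=[F............]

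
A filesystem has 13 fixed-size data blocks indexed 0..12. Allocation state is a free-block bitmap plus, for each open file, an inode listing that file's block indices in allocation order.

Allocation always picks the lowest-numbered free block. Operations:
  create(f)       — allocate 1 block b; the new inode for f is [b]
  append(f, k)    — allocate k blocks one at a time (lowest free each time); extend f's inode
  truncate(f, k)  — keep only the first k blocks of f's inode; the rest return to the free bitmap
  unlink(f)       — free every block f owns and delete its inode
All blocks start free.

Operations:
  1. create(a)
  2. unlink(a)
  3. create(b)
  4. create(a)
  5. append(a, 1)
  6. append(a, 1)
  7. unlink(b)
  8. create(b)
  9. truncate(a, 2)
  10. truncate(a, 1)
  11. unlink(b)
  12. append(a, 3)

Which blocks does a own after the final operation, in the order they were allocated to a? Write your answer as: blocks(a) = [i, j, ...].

blocks(a) = [1, 0, 2, 3]

after create(a) → a:[0]  free=[F............]
after unlink(a) →   free=[.............]
after create(b) → b:[0]  free=[F............]
after create(a) → a:[1], b:[0]  free=[FF...........]
after append(a, 1) → a:[1, 2], b:[0]  free=[FFF..........]
after append(a, 1) → a:[1, 2, 3], b:[0]  free=[FFFF.........]
after unlink(b) → a:[1, 2, 3]  free=[.FFF.........]
after create(b) → a:[1, 2, 3], b:[0]  free=[FFFF.........]
after truncate(a, 2) → a:[1, 2], b:[0]  free=[FFF..........]
after truncate(a, 1) → a:[1], b:[0]  free=[FF...........]
after unlink(b) → a:[1]  free=[.F...........]
after append(a, 3) → a:[1, 0, 2, 3]  free=[FFFF.........]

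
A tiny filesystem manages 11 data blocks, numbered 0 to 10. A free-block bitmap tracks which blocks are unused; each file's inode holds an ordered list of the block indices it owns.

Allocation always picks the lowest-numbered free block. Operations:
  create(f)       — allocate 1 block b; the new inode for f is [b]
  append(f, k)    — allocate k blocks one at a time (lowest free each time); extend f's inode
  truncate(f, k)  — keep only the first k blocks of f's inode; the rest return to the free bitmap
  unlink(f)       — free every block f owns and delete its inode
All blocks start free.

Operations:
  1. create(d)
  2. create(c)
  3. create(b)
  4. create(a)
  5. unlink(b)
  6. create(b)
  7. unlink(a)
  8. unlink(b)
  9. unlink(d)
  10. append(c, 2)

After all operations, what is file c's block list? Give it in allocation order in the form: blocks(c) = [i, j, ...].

blocks(c) = [1, 0, 2]

  1. create(d)  ⇒  F..........  {d→[0]}
  2. create(c)  ⇒  FF.........  {c→[1]; d→[0]}
  3. create(b)  ⇒  FFF........  {b→[2]; c→[1]; d→[0]}
  4. create(a)  ⇒  FFFF.......  {a→[3]; b→[2]; c→[1]; d→[0]}
  5. unlink(b)  ⇒  FF.F.......  {a→[3]; c→[1]; d→[0]}
  6. create(b)  ⇒  FFFF.......  {a→[3]; b→[2]; c→[1]; d→[0]}
  7. unlink(a)  ⇒  FFF........  {b→[2]; c→[1]; d→[0]}
  8. unlink(b)  ⇒  FF.........  {c→[1]; d→[0]}
  9. unlink(d)  ⇒  .F.........  {c→[1]}
  10. append(c, 2)  ⇒  FFF........  {c→[1, 0, 2]}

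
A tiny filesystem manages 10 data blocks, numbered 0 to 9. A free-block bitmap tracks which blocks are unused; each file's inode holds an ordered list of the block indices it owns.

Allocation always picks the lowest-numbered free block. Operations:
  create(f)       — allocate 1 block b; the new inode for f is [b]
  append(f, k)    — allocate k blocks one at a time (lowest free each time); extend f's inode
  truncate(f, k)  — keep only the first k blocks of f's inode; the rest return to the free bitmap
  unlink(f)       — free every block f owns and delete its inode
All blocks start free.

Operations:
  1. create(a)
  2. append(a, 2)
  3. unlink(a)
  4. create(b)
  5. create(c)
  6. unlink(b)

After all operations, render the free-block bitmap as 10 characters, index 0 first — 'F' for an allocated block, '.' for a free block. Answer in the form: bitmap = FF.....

create(a): bitmap=F......... | a=[0]
append(a, 2): bitmap=FFF....... | a=[0, 1, 2]
unlink(a): bitmap=.......... | 
create(b): bitmap=F......... | b=[0]
create(c): bitmap=FF........ | b=[0] c=[1]
unlink(b): bitmap=.F........ | c=[1]

bitmap = .F........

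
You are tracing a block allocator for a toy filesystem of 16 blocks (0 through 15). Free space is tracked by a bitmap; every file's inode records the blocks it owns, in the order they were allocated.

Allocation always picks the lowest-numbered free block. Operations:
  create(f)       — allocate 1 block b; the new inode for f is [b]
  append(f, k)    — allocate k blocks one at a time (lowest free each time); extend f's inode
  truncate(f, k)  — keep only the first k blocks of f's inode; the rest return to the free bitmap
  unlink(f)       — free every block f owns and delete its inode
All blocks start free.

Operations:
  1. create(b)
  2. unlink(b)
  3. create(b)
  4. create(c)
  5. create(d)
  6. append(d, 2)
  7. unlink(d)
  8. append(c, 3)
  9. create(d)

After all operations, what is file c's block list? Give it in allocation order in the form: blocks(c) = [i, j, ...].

blocks(c) = [1, 2, 3, 4]

  1. create(b)  ⇒  F...............  {b→[0]}
  2. unlink(b)  ⇒  ................  {}
  3. create(b)  ⇒  F...............  {b→[0]}
  4. create(c)  ⇒  FF..............  {b→[0]; c→[1]}
  5. create(d)  ⇒  FFF.............  {b→[0]; c→[1]; d→[2]}
  6. append(d, 2)  ⇒  FFFFF...........  {b→[0]; c→[1]; d→[2, 3, 4]}
  7. unlink(d)  ⇒  FF..............  {b→[0]; c→[1]}
  8. append(c, 3)  ⇒  FFFFF...........  {b→[0]; c→[1, 2, 3, 4]}
  9. create(d)  ⇒  FFFFFF..........  {b→[0]; c→[1, 2, 3, 4]; d→[5]}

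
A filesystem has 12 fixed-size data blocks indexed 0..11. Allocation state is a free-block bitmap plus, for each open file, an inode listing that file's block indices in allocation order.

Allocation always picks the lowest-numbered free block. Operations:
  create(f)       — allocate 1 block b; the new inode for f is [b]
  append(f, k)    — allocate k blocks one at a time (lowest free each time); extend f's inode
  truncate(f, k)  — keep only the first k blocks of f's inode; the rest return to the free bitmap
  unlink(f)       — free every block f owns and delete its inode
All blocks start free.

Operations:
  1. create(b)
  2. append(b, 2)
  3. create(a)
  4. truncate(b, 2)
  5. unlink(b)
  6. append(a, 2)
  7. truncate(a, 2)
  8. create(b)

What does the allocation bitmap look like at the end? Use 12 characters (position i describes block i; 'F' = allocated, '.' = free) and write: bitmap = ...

after create(b) → b:[0]  free=[F...........]
after append(b, 2) → b:[0, 1, 2]  free=[FFF.........]
after create(a) → a:[3], b:[0, 1, 2]  free=[FFFF........]
after truncate(b, 2) → a:[3], b:[0, 1]  free=[FF.F........]
after unlink(b) → a:[3]  free=[...F........]
after append(a, 2) → a:[3, 0, 1]  free=[FF.F........]
after truncate(a, 2) → a:[3, 0]  free=[F..F........]
after create(b) → a:[3, 0], b:[1]  free=[FF.F........]

bitmap = FF.F........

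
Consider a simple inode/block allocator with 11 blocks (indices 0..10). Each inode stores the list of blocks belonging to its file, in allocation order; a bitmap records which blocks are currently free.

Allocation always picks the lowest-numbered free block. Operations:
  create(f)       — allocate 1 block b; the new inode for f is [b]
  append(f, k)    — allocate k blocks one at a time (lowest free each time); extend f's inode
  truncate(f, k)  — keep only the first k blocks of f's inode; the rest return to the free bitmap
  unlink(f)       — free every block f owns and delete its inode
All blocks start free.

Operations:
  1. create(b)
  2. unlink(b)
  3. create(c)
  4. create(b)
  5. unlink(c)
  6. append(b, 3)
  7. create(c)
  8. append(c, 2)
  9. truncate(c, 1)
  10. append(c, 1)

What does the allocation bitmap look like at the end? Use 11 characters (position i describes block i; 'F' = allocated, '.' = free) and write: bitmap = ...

bitmap = FFFFFF.....

after create(b) → b:[0]  free=[F..........]
after unlink(b) →   free=[...........]
after create(c) → c:[0]  free=[F..........]
after create(b) → b:[1], c:[0]  free=[FF.........]
after unlink(c) → b:[1]  free=[.F.........]
after append(b, 3) → b:[1, 0, 2, 3]  free=[FFFF.......]
after create(c) → b:[1, 0, 2, 3], c:[4]  free=[FFFFF......]
after append(c, 2) → b:[1, 0, 2, 3], c:[4, 5, 6]  free=[FFFFFFF....]
after truncate(c, 1) → b:[1, 0, 2, 3], c:[4]  free=[FFFFF......]
after append(c, 1) → b:[1, 0, 2, 3], c:[4, 5]  free=[FFFFFF.....]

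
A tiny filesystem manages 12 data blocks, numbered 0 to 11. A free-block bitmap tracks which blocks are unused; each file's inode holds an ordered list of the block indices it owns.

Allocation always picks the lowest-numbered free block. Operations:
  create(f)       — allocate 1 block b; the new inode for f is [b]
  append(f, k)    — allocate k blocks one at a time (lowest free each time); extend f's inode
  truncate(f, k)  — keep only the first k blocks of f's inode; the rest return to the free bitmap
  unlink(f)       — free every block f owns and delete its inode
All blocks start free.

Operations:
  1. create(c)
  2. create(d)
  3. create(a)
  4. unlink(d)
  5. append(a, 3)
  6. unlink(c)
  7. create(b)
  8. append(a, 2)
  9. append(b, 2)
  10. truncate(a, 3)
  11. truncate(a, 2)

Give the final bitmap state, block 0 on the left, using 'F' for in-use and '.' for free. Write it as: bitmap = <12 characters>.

bitmap = FFF....FF...

after create(c) → c:[0]  free=[F...........]
after create(d) → c:[0], d:[1]  free=[FF..........]
after create(a) → a:[2], c:[0], d:[1]  free=[FFF.........]
after unlink(d) → a:[2], c:[0]  free=[F.F.........]
after append(a, 3) → a:[2, 1, 3, 4], c:[0]  free=[FFFFF.......]
after unlink(c) → a:[2, 1, 3, 4]  free=[.FFFF.......]
after create(b) → a:[2, 1, 3, 4], b:[0]  free=[FFFFF.......]
after append(a, 2) → a:[2, 1, 3, 4, 5, 6], b:[0]  free=[FFFFFFF.....]
after append(b, 2) → a:[2, 1, 3, 4, 5, 6], b:[0, 7, 8]  free=[FFFFFFFFF...]
after truncate(a, 3) → a:[2, 1, 3], b:[0, 7, 8]  free=[FFFF...FF...]
after truncate(a, 2) → a:[2, 1], b:[0, 7, 8]  free=[FFF....FF...]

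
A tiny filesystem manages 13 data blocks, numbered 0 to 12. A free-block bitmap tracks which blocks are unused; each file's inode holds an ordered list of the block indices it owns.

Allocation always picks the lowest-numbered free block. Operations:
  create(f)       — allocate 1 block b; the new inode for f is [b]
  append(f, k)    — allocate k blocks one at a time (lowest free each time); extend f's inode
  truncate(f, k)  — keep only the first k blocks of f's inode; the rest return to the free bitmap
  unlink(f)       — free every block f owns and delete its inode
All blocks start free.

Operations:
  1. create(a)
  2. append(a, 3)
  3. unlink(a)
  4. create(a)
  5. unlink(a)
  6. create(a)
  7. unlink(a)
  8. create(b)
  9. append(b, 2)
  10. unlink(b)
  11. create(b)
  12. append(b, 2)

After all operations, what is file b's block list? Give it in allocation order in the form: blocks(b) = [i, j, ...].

after create(a) → a:[0]  free=[F............]
after append(a, 3) → a:[0, 1, 2, 3]  free=[FFFF.........]
after unlink(a) →   free=[.............]
after create(a) → a:[0]  free=[F............]
after unlink(a) →   free=[.............]
after create(a) → a:[0]  free=[F............]
after unlink(a) →   free=[.............]
after create(b) → b:[0]  free=[F............]
after append(b, 2) → b:[0, 1, 2]  free=[FFF..........]
after unlink(b) →   free=[.............]
after create(b) → b:[0]  free=[F............]
after append(b, 2) → b:[0, 1, 2]  free=[FFF..........]

blocks(b) = [0, 1, 2]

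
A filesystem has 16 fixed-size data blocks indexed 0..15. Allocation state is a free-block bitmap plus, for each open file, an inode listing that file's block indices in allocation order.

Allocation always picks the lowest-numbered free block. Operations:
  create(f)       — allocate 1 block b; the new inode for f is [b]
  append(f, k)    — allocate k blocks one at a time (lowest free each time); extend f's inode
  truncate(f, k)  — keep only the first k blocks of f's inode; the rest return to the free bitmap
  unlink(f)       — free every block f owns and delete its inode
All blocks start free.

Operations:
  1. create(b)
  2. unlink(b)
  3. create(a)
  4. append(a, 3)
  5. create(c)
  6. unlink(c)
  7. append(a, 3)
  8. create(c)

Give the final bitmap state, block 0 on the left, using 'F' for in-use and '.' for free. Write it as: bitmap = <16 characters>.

bitmap = FFFFFFFF........

after create(b) → b:[0]  free=[F...............]
after unlink(b) →   free=[................]
after create(a) → a:[0]  free=[F...............]
after append(a, 3) → a:[0, 1, 2, 3]  free=[FFFF............]
after create(c) → a:[0, 1, 2, 3], c:[4]  free=[FFFFF...........]
after unlink(c) → a:[0, 1, 2, 3]  free=[FFFF............]
after append(a, 3) → a:[0, 1, 2, 3, 4, 5, 6]  free=[FFFFFFF.........]
after create(c) → a:[0, 1, 2, 3, 4, 5, 6], c:[7]  free=[FFFFFFFF........]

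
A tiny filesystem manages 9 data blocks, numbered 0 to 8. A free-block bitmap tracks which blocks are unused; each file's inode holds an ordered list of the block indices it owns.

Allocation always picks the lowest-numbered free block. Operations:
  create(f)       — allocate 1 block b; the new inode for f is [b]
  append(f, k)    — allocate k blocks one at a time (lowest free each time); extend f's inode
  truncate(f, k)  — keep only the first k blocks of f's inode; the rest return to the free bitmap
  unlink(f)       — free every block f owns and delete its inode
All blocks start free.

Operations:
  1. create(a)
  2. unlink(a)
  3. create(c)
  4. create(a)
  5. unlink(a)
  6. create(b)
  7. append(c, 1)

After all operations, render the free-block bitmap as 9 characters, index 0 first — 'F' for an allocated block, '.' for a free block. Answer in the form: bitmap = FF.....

[1] create(a) — a=0 (map F........)
[2] unlink(a) —  (map .........)
[3] create(c) — c=0 (map F........)
[4] create(a) — a=1 c=0 (map FF.......)
[5] unlink(a) — c=0 (map F........)
[6] create(b) — b=1 c=0 (map FF.......)
[7] append(c, 1) — b=1 c=0,2 (map FFF......)

bitmap = FFF......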